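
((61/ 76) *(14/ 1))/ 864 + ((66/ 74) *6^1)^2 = 1287730291/ 44947008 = 28.65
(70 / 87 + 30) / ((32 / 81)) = 9045 / 116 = 77.97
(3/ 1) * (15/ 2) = 45/ 2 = 22.50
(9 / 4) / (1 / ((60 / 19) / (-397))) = -135 / 7543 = -0.02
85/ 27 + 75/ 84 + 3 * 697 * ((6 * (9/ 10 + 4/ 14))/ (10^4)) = 52245293/ 9450000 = 5.53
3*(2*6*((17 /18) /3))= 11.33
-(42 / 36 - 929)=5567 / 6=927.83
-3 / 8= -0.38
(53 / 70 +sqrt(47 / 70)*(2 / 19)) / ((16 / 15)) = 3*sqrt(3290) / 2128 +159 / 224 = 0.79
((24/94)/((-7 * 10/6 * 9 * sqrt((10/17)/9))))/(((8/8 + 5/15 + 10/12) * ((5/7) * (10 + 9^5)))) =-36 * sqrt(170)/4510631125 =-0.00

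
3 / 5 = 0.60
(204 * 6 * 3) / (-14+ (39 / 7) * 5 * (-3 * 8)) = -12852 / 2389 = -5.38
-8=-8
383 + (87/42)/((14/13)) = 75445/196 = 384.92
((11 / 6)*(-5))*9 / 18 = -55 / 12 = -4.58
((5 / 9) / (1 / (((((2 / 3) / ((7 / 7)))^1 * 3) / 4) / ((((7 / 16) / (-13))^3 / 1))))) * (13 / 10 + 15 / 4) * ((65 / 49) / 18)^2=-120001897600 / 600362847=-199.88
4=4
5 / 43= 0.12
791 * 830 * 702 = 460884060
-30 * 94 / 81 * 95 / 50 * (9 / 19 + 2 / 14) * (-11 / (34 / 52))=2204488 / 3213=686.12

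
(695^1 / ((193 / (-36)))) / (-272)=6255 / 13124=0.48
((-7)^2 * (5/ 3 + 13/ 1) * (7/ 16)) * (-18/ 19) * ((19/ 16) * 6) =-33957/ 16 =-2122.31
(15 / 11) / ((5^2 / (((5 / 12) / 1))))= 1 / 44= 0.02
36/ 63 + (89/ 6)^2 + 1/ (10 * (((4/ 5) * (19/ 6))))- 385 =-393481/ 2394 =-164.36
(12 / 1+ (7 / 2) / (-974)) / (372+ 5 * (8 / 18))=210321 / 6560864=0.03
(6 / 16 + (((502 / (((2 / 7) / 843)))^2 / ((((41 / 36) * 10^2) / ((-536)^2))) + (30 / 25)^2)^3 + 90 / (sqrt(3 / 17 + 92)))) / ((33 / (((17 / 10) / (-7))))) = -66194197871374516674421382012522689377527310967614287909 / 53069170000 - 51 * sqrt(26639) / 120659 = -1247319260342200879991554000000000000000000000.00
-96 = -96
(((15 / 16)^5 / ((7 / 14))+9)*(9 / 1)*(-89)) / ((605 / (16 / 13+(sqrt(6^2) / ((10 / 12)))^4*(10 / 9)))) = -121020536278233 / 2928640000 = -41323.12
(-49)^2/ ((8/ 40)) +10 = 12015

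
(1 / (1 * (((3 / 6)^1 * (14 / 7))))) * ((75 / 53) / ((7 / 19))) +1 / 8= 3.97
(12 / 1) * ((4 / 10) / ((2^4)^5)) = 3 / 655360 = 0.00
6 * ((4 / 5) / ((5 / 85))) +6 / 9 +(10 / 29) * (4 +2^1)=36686 / 435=84.34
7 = 7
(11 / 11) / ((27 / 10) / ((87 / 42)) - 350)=-145 / 50561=-0.00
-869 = -869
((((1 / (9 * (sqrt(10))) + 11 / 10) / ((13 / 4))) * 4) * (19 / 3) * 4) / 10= 3.54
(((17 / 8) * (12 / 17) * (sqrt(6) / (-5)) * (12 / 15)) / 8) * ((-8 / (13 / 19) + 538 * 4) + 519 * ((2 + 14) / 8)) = -61977 * sqrt(6) / 650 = -233.56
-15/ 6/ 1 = -5/ 2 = -2.50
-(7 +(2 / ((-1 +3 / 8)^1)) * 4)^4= -707281 / 625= -1131.65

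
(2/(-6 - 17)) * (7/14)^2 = -1/46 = -0.02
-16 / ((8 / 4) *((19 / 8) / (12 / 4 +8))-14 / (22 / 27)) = 64 / 67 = 0.96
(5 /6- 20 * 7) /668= -5 /24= -0.21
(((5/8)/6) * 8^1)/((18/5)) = 25/108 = 0.23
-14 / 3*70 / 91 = -140 / 39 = -3.59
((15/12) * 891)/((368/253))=49005/64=765.70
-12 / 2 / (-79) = 6 / 79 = 0.08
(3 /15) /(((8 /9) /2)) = 0.45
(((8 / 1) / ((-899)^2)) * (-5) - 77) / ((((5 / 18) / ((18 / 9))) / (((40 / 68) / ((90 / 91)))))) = -22652272188 / 68697085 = -329.74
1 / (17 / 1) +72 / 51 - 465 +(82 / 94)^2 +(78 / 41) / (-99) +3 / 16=-376069563685 / 812947344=-462.60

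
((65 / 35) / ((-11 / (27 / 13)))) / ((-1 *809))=27 / 62293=0.00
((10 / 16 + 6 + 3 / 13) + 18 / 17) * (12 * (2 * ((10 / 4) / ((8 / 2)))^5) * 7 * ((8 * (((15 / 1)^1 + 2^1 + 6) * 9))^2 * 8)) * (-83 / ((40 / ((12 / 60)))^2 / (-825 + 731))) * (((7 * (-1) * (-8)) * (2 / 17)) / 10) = 343830825628479 / 961792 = 357489795.74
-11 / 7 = -1.57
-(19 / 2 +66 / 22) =-25 / 2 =-12.50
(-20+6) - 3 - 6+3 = -20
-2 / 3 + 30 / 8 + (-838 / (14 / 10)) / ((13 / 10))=-499433 / 1092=-457.36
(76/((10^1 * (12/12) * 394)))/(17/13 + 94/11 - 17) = -2717/1006670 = -0.00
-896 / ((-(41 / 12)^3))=1548288 / 68921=22.46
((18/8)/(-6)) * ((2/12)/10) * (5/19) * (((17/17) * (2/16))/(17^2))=-1/1405696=-0.00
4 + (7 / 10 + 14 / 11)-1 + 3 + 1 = 987 / 110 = 8.97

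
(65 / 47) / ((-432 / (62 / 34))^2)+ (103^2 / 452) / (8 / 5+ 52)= 8404504303555 / 19191832319232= 0.44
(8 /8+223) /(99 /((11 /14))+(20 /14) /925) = 72520 /40793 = 1.78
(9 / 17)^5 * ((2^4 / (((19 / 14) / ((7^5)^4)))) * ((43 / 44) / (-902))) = -5672830853259660020646996 / 133834300963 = -42386972640354.57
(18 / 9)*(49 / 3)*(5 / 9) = 490 / 27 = 18.15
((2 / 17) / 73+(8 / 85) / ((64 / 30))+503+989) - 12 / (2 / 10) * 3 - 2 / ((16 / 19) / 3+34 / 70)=9938562995 / 7589956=1309.44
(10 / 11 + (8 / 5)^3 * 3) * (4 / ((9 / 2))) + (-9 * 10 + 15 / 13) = -12405941 / 160875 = -77.12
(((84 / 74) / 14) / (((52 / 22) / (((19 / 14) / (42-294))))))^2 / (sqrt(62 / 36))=43681 * sqrt(62) / 13225290693888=0.00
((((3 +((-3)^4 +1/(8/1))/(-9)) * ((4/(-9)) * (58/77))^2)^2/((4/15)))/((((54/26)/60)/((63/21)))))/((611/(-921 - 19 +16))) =-223.28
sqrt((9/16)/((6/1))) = sqrt(6)/8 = 0.31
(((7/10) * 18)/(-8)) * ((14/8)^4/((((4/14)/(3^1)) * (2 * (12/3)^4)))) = -3176523/10485760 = -0.30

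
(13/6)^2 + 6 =385/36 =10.69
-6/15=-2/5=-0.40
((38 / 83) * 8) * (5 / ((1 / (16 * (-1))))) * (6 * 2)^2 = -3502080 / 83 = -42193.73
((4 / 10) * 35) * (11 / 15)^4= 204974 / 50625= 4.05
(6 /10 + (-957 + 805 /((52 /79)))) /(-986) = -69311 /256360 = -0.27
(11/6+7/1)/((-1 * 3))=-53/18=-2.94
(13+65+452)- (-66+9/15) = 2977/5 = 595.40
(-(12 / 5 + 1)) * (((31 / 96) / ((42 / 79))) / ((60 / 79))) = -3289007 / 1209600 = -2.72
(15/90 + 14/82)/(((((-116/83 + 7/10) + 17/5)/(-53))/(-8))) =14604680/275889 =52.94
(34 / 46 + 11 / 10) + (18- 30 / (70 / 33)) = 9171 / 1610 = 5.70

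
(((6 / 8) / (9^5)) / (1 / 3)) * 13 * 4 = 13 / 6561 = 0.00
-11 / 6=-1.83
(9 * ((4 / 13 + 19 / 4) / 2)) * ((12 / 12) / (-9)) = -263 / 104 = -2.53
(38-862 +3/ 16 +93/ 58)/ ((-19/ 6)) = 1144515/ 4408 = 259.64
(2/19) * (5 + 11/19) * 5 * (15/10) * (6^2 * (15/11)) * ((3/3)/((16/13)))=1395225/7942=175.68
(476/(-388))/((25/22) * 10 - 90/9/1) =-1309/1455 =-0.90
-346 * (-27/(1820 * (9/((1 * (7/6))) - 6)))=1557/520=2.99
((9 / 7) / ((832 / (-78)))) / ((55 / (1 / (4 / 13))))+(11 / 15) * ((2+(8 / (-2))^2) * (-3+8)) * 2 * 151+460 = 1004917409 / 49280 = 20391.99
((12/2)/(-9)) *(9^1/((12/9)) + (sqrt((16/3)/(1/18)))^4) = -12297/2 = -6148.50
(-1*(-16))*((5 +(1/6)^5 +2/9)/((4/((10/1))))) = 203045/972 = 208.89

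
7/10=0.70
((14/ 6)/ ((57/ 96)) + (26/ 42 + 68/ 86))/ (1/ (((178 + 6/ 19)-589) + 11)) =-231897978/ 108661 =-2134.14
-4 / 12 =-1 / 3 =-0.33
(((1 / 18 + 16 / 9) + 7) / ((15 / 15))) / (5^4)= 53 / 3750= 0.01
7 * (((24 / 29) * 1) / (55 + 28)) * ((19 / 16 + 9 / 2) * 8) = 7644 / 2407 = 3.18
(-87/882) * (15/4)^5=-7340625/100352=-73.15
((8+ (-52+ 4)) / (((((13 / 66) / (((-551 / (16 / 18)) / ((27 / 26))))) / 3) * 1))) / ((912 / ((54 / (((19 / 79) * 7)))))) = 3402135 / 266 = 12789.98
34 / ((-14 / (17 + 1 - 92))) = 1258 / 7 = 179.71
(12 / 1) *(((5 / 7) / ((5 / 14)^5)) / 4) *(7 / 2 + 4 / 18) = 2573872 / 1875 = 1372.73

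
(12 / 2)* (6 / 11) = 36 / 11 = 3.27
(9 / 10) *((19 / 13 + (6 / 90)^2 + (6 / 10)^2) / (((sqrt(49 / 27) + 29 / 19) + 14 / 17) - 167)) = -1238578492851 / 124084457618875 - 11701644969 *sqrt(3) / 248168915237750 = -0.01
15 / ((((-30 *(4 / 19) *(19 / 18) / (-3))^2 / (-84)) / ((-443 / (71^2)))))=2260629 / 100820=22.42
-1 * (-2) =2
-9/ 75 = -3/ 25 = -0.12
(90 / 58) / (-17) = -45 / 493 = -0.09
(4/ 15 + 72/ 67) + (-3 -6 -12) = -19757/ 1005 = -19.66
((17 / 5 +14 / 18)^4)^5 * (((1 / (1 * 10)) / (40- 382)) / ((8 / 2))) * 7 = -1330868183315403743960392848322696727549181952 / 991325756787650501714229583740234375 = -1342513471.68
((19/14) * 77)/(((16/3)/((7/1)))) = 4389/32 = 137.16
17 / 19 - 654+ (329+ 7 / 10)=-61447 / 190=-323.41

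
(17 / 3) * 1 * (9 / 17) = 3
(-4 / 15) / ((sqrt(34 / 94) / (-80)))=64*sqrt(799) / 51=35.47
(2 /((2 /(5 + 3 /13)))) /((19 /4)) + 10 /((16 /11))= 15761 /1976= 7.98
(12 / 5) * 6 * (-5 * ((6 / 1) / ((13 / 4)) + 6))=-7344 / 13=-564.92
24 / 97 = 0.25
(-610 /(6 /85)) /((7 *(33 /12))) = -103700 /231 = -448.92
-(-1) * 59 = 59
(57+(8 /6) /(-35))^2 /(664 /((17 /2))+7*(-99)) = -608130137 /115244325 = -5.28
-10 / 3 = -3.33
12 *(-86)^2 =88752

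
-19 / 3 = -6.33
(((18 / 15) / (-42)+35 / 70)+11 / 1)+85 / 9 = 13177 / 630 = 20.92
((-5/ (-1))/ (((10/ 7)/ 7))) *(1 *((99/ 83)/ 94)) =4851/ 15604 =0.31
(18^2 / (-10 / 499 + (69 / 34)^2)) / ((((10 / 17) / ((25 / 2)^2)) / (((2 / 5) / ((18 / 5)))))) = 5516070750 / 2364179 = 2333.19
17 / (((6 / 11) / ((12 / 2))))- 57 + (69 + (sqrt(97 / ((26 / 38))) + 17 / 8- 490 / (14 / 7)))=-351 / 8 + sqrt(23959) / 13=-31.97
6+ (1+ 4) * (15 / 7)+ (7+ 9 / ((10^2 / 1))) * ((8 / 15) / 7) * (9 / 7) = 106629 / 6125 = 17.41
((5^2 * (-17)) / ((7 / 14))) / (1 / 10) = -8500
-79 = -79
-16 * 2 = -32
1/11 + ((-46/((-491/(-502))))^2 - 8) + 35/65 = 2204.50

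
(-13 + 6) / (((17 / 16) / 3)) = -336 / 17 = -19.76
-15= -15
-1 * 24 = -24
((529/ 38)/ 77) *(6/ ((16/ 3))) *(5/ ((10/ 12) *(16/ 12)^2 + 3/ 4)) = 0.46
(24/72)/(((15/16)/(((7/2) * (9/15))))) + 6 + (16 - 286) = -19744/75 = -263.25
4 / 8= 1 / 2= 0.50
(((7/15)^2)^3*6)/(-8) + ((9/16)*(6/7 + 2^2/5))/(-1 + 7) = 62771453/425250000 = 0.15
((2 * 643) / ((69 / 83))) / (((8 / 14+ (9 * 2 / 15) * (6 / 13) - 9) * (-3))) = 48565790 / 741681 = 65.48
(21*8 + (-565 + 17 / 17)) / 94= -198 / 47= -4.21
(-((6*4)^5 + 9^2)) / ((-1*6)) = 2654235 / 2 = 1327117.50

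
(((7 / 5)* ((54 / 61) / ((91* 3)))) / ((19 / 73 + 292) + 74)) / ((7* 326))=657 / 120959925905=0.00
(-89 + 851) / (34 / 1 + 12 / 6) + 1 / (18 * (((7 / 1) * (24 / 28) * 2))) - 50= -6227 / 216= -28.83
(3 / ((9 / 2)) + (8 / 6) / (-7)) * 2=20 / 21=0.95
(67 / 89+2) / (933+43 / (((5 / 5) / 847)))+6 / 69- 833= -63687555807 / 76463638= -832.91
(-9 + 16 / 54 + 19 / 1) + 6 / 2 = 359 / 27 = 13.30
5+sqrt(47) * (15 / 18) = 5+5 * sqrt(47) / 6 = 10.71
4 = 4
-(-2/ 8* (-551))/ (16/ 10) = -2755/ 32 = -86.09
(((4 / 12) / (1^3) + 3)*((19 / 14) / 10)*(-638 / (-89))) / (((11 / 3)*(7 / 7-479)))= -551 / 297794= -0.00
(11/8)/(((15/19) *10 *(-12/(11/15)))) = -2299/216000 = -0.01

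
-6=-6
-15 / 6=-2.50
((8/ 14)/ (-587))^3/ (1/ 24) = -1536/ 69375867029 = -0.00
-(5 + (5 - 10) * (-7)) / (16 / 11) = -55 / 2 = -27.50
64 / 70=32 / 35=0.91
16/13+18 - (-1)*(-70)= -660/13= -50.77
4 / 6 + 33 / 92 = 1.03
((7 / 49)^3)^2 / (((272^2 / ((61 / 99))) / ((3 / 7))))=61 / 2010657175296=0.00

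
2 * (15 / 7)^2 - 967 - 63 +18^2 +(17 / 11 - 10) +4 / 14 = -379987 / 539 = -704.99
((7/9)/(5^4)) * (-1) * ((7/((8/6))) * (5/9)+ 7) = -833/67500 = -0.01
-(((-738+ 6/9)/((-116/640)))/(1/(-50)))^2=-313148416000000/7569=-41372495177.70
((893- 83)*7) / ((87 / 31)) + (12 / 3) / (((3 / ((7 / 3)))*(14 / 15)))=176060 / 87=2023.68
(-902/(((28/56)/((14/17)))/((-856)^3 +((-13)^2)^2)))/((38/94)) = 2304949539552.82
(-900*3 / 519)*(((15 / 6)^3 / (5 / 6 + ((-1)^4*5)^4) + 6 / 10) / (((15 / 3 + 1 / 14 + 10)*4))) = -2956905 / 54827506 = -0.05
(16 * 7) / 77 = 16 / 11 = 1.45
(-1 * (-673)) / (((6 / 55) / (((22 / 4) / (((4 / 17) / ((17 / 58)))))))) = 117670685 / 2784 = 42266.77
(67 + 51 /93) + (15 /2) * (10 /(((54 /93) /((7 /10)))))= 58763 /372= 157.97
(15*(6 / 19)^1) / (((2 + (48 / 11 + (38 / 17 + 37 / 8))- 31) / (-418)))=2962080 / 26593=111.39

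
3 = 3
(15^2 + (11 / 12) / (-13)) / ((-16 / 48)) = -35089 / 52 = -674.79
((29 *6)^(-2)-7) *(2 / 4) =-211931 / 60552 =-3.50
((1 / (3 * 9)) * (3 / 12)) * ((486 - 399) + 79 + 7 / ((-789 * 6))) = 785837 / 511272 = 1.54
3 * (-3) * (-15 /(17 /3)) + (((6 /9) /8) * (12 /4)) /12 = 19457 /816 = 23.84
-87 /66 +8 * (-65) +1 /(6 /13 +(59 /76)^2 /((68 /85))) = -4178304197 /8027558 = -520.50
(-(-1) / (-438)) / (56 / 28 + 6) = -1 / 3504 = -0.00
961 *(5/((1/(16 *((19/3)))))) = 1460720/3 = 486906.67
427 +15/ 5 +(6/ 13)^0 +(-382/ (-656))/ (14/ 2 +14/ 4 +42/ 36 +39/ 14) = 42909199/ 99548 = 431.04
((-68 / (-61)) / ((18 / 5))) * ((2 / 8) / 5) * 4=34 / 549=0.06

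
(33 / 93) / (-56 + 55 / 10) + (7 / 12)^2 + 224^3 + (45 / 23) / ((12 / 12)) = 116551411978381 / 10369872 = 11239426.29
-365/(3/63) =-7665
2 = 2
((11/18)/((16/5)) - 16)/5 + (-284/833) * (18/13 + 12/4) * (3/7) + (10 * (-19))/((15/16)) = -22537410739/109156320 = -206.47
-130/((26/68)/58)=-19720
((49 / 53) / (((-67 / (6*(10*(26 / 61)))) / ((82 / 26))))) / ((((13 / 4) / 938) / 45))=-607521600 / 42029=-14454.82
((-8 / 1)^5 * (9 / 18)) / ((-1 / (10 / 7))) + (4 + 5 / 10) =327743 / 14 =23410.21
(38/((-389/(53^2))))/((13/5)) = -533710/5057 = -105.54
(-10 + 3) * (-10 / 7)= 10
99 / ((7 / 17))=1683 / 7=240.43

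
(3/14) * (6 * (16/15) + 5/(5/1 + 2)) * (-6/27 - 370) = -2822/5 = -564.40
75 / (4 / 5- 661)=-375 / 3301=-0.11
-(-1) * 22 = 22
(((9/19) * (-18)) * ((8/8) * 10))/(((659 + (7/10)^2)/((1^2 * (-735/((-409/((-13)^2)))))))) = -515970000/13140761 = -39.26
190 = 190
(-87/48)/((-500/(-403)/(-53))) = 77.43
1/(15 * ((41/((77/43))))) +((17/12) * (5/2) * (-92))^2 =33691151299/317340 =106167.36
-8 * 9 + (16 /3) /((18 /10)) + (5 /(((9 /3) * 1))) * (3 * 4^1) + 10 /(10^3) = -49.03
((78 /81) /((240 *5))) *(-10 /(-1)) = 0.01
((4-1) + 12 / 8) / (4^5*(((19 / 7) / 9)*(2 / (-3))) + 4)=-1701 / 76312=-0.02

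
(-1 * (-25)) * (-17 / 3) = -141.67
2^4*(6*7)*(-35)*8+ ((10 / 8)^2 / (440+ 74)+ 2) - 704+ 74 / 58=-45042526539 / 238496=-188860.72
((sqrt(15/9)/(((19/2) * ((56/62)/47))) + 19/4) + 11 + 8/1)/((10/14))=1457 * sqrt(15)/570 + 133/4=43.15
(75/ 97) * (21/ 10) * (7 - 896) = -1443.48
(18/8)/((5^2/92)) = 207/25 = 8.28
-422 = -422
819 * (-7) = -5733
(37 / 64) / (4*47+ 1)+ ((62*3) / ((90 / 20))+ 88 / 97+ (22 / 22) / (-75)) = 1238732221 / 29332800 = 42.23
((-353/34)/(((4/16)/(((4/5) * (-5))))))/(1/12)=33888/17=1993.41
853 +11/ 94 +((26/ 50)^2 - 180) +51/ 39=515298393/ 763750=674.70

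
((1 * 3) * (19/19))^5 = 243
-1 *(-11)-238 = -227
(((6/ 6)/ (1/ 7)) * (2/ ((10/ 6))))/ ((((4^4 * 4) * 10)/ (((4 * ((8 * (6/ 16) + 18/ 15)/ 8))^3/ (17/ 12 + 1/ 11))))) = 6417873/ 1273600000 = 0.01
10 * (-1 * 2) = -20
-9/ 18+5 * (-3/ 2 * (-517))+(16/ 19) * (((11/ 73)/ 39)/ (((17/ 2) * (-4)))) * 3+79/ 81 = 96285028004/ 24828687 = 3877.98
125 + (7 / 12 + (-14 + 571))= 682.58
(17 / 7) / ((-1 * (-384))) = 17 / 2688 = 0.01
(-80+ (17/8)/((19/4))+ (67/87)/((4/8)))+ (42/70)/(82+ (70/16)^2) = -8346590033/106998690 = -78.01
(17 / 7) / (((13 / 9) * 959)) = 0.00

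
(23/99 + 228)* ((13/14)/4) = 52.98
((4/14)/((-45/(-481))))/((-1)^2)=962/315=3.05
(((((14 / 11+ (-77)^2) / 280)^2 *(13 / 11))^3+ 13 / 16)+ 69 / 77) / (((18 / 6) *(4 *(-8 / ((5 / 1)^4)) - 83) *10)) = -3357551768682027346597375233 / 56148488065984692224000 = -59797.72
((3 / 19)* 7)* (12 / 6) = 42 / 19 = 2.21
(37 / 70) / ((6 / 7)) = 37 / 60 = 0.62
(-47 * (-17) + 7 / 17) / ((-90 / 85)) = -755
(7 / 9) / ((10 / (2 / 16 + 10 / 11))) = 637 / 7920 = 0.08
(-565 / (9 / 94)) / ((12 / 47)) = -1248085 / 54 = -23112.69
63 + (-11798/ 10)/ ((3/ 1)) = -4954/ 15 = -330.27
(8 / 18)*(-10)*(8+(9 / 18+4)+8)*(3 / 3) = -820 / 9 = -91.11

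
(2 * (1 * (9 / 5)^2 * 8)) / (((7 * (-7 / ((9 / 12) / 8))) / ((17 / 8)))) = -4131 / 19600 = -0.21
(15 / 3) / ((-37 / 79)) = -395 / 37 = -10.68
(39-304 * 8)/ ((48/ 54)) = -21537/ 8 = -2692.12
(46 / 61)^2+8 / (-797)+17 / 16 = 76922773 / 47450192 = 1.62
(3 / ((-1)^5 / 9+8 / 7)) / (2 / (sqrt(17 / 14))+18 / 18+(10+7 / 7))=9639 / 38870-189*sqrt(238) / 77740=0.21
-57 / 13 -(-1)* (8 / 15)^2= -11993 / 2925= -4.10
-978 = -978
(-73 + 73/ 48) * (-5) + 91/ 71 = 1222373/ 3408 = 358.68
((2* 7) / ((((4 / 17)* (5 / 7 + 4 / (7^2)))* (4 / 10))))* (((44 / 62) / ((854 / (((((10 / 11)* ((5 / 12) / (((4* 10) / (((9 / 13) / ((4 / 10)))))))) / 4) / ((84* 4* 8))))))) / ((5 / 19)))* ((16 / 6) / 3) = 56525 / 70685761536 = 0.00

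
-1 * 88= -88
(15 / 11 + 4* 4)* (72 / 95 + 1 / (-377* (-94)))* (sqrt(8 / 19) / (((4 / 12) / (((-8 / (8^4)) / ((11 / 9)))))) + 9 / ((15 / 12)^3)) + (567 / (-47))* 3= 56593309923 / 2314544375 - 13158761067* sqrt(38) / 1981398115840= 24.41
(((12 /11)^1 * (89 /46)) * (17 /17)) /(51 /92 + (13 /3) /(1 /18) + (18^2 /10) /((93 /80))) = 22072 /1112925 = 0.02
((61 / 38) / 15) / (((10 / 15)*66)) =0.00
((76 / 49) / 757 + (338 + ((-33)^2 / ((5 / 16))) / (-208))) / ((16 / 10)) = 774543873 / 3857672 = 200.78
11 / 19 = 0.58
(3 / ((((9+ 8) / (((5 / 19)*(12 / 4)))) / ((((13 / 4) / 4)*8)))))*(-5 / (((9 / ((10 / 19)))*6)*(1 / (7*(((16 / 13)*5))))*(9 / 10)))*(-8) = 2800000 / 165699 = 16.90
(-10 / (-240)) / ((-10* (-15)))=0.00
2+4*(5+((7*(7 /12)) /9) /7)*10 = 5524 /27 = 204.59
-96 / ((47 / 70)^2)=-470400 / 2209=-212.95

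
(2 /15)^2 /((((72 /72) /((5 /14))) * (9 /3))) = 2 /945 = 0.00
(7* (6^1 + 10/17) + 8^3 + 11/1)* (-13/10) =-25155/34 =-739.85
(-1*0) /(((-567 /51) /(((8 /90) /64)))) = 0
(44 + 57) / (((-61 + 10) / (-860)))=1703.14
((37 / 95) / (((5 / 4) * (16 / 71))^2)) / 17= 186517 / 646000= 0.29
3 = 3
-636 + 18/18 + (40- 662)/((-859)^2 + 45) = -234291816/368963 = -635.00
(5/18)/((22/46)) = 115/198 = 0.58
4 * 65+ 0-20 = 240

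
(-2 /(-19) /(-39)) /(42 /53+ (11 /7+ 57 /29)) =-10759 /17257890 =-0.00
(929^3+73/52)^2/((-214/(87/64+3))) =-484959170323716006972879/37033984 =-13094977043888013.97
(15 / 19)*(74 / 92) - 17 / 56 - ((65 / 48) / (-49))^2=799390699 / 2417442048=0.33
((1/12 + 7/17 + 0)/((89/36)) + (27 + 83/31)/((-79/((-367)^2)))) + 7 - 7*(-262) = -180659432976/3705337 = -48756.55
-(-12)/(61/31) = 6.10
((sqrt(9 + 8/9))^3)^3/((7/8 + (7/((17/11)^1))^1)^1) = 8532944776*sqrt(89)/14467005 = 5564.36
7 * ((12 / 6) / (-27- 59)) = -7 / 43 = -0.16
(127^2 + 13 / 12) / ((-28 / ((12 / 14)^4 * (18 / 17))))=-94070646 / 285719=-329.24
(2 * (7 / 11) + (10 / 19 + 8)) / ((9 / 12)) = 8192 / 627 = 13.07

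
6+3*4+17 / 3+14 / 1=113 / 3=37.67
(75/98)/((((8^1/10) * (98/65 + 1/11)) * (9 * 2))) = 89375/2688336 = 0.03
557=557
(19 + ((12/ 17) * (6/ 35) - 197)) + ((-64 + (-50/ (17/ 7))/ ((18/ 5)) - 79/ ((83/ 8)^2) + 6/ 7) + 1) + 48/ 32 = -18074526851/ 73781190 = -244.97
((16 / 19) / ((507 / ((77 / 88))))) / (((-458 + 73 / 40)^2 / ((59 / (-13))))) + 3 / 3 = 41695371042461 / 41695372364061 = 1.00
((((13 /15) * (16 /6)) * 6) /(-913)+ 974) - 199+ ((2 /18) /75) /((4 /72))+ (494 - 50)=1219.01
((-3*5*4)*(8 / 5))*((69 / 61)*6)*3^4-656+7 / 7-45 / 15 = -3259402 / 61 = -53432.82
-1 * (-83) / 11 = 7.55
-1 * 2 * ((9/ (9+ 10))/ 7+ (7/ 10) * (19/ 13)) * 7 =-18859/ 1235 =-15.27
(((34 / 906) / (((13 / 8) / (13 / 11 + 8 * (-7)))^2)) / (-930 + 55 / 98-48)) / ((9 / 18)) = -25846297344 / 295777178411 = -0.09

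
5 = 5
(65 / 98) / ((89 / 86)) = 0.64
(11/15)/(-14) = -11/210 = -0.05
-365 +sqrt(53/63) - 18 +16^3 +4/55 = sqrt(371)/21 +204219/55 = 3713.99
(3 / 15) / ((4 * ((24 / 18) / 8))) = 3 / 10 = 0.30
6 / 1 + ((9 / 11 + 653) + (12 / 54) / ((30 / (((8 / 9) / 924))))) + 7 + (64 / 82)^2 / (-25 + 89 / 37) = 543383898343 / 814923585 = 666.79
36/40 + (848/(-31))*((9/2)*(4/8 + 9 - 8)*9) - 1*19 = -520771/310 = -1679.91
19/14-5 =-51/14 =-3.64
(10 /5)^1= 2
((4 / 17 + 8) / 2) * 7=490 / 17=28.82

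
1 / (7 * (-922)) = -1 / 6454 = -0.00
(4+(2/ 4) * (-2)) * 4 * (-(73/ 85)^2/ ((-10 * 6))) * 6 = 31974/ 36125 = 0.89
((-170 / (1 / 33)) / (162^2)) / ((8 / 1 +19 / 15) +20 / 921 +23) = -1435225 / 216787104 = -0.01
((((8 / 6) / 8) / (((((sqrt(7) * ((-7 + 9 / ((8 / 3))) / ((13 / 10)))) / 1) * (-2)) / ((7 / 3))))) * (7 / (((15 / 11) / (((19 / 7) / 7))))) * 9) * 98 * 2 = 76076 * sqrt(7) / 2175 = 92.54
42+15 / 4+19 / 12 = 142 / 3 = 47.33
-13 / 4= -3.25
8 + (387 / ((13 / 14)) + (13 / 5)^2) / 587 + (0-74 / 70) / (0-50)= 116751637 / 13354250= 8.74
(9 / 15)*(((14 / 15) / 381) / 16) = 7 / 76200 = 0.00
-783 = -783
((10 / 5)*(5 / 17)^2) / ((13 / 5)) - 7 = -26049 / 3757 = -6.93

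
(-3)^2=9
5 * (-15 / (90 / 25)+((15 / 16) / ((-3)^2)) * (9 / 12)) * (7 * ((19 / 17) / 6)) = -522025 / 19584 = -26.66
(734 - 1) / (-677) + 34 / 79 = -0.65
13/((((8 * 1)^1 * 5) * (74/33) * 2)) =429/5920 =0.07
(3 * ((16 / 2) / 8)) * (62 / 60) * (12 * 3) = 558 / 5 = 111.60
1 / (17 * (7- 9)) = -0.03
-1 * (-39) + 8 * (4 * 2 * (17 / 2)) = 583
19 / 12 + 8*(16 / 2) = 65.58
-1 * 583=-583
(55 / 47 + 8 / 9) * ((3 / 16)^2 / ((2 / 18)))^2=634959 / 3080192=0.21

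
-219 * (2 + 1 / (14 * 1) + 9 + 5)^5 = -126286435546875 / 537824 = -234809966.73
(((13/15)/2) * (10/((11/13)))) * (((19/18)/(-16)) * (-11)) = 3211/864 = 3.72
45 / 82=0.55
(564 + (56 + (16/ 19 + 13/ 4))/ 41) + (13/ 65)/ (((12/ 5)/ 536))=5703517/ 9348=610.13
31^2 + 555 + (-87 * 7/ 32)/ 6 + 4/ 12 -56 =279775/ 192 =1457.16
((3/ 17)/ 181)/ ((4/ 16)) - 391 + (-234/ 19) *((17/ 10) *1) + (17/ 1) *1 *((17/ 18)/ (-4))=-8754299851/ 21046680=-415.95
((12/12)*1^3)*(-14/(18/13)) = -91/9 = -10.11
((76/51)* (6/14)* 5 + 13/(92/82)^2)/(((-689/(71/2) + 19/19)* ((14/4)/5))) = -1208628385/1151877398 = -1.05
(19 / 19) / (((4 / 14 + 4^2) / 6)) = 7 / 19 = 0.37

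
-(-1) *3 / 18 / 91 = 1 / 546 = 0.00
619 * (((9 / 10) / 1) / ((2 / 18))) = 50139 / 10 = 5013.90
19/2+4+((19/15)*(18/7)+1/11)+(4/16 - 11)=9391/1540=6.10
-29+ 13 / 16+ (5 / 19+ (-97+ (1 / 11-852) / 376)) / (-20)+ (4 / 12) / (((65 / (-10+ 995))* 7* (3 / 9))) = -3013854923 / 143022880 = -21.07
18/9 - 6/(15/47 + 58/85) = -15968/4001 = -3.99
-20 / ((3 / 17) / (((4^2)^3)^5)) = -391993311566327971840 / 3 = -130664437188775990613.33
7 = 7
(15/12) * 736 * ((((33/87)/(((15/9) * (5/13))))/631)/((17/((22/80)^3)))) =0.00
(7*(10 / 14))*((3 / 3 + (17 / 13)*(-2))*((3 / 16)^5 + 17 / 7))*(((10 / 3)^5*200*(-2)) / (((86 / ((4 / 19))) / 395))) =2750726458984375 / 880948224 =3122460.98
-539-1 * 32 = -571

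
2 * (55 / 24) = 55 / 12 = 4.58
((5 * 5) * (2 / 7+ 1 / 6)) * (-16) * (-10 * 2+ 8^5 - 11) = -5923838.10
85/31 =2.74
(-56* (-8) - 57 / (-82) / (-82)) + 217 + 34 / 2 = 681.99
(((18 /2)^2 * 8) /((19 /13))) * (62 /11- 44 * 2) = -7632144 /209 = -36517.44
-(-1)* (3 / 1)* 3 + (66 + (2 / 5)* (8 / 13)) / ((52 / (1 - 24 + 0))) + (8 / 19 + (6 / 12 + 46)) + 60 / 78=439732 / 16055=27.39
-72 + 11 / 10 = -709 / 10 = -70.90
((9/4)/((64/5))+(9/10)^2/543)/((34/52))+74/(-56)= -72392077/68924800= -1.05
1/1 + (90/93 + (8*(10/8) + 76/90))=17873/1395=12.81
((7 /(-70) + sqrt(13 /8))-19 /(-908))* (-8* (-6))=-4308 /1135 + 12* sqrt(26)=57.39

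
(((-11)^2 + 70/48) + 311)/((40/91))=946673/960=986.12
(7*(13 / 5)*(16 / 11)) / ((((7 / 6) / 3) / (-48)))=-179712 / 55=-3267.49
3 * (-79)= -237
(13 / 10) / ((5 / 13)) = 169 / 50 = 3.38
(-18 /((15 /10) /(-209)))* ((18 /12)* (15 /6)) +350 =9755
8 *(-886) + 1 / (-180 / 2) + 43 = -7045.01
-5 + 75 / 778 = -3815 / 778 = -4.90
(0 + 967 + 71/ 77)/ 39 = 74530/ 3003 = 24.82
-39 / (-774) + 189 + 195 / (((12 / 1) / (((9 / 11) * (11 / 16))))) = 1636265 / 8256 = 198.19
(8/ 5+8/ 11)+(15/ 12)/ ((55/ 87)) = 947/ 220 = 4.30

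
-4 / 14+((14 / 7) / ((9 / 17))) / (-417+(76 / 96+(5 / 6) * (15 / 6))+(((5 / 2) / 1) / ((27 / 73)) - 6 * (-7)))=-163550 / 552433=-0.30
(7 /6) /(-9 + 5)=-7 /24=-0.29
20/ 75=4/ 15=0.27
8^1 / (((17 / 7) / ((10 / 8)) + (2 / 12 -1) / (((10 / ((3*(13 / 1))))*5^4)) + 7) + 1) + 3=661727 / 173909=3.81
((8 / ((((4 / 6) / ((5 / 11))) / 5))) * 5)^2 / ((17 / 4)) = 9000000 / 2057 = 4375.30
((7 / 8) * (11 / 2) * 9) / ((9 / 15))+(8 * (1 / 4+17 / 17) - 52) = 483 / 16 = 30.19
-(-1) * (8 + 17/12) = 113/12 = 9.42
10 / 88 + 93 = 4097 / 44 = 93.11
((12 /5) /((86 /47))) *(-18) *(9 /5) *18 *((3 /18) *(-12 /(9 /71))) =12974256 /1075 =12069.08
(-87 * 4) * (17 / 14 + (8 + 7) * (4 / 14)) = -1914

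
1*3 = 3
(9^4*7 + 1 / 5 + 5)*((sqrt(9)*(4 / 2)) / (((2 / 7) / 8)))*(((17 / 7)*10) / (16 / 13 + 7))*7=17053707216 / 107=159380441.27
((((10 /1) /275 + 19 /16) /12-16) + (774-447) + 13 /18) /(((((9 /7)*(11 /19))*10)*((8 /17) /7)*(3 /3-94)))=-156348459757 /23334220800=-6.70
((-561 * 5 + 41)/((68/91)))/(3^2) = -410.99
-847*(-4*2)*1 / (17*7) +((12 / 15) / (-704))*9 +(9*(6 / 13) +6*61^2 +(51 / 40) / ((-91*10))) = 9524024953 / 425425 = 22387.08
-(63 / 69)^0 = -1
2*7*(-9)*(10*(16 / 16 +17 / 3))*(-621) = 5216400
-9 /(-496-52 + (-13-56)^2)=-9 /4213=-0.00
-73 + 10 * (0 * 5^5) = -73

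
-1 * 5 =-5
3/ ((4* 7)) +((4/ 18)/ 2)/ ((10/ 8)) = 247/ 1260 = 0.20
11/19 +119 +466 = 11126/19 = 585.58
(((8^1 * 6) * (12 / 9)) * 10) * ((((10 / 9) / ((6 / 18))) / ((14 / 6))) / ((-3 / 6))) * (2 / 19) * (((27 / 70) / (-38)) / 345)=2304 / 406847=0.01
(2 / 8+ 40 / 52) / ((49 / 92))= 1219 / 637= 1.91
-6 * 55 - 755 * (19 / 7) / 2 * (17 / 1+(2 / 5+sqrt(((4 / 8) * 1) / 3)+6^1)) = -24724.95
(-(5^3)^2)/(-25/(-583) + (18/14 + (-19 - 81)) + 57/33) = 63765625/395629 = 161.18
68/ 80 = 17/ 20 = 0.85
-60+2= -58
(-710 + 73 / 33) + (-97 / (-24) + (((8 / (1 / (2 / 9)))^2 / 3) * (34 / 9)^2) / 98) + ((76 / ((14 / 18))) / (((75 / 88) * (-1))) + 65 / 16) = -3455106169409 / 4243654800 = -814.18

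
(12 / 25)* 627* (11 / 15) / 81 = 9196 / 3375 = 2.72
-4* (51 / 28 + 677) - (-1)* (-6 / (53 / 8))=-1007707 / 371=-2716.19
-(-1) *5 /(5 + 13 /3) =15 /28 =0.54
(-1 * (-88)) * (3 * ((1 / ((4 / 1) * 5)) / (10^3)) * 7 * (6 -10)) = -231 / 625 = -0.37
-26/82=-13/41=-0.32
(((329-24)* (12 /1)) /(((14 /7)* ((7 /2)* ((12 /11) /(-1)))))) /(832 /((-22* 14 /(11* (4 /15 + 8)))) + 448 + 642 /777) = -1862025 /789386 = -2.36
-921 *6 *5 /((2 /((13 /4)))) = -179595 /4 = -44898.75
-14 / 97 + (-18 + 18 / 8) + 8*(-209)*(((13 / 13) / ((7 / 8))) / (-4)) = 1254303 / 2716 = 461.82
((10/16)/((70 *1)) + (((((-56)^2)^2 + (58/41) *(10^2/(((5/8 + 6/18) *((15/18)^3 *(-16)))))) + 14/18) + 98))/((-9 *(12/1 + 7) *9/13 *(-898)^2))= -607632994349303/5898390512656320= -0.10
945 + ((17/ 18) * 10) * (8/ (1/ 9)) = 1625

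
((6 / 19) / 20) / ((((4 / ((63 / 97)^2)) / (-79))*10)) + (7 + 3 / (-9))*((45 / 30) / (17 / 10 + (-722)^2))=-0.01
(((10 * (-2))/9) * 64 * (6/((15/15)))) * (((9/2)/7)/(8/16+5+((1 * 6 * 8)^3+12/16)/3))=-15360/1032353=-0.01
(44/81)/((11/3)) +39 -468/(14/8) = -43145/189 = -228.28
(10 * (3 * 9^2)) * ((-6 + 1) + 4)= -2430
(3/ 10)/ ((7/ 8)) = 12/ 35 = 0.34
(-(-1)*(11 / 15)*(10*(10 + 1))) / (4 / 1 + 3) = 11.52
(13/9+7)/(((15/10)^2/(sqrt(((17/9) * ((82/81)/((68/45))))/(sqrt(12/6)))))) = 152 * 2^(1/4) * sqrt(205)/729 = 3.55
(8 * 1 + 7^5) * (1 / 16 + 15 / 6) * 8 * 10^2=34470750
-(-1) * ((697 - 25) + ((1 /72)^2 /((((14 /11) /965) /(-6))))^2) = 98435159377 /146313216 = 672.77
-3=-3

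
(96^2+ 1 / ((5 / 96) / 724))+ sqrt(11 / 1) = sqrt(11)+ 115584 / 5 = 23120.12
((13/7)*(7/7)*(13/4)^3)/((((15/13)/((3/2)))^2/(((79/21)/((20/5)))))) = 381317911/3763200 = 101.33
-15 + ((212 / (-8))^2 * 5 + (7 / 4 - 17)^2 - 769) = 47357 / 16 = 2959.81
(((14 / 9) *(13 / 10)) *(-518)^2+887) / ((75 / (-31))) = -758179369 / 3375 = -224645.74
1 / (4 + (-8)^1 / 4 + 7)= 1 / 9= 0.11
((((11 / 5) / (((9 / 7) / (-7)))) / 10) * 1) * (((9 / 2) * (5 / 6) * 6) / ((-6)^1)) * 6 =539 / 20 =26.95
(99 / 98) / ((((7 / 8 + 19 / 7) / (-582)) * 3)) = -25608 / 469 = -54.60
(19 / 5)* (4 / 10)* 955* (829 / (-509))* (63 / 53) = -2810.27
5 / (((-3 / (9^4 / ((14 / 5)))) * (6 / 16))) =-72900 / 7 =-10414.29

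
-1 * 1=-1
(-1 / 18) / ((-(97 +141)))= 1 / 4284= 0.00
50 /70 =5 /7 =0.71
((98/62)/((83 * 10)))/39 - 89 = -89308781/1003470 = -89.00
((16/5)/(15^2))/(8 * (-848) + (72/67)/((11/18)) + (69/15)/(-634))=-7476128/3565192497975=-0.00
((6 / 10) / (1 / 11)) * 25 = 165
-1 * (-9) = 9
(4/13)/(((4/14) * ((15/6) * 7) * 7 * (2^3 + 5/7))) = 4/3965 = 0.00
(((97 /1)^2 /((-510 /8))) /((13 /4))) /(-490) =0.09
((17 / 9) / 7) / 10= 17 / 630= 0.03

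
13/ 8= 1.62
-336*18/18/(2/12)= -2016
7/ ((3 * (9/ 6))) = 14/ 9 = 1.56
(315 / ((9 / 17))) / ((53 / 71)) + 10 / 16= 338225 / 424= 797.70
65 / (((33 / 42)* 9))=910 / 99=9.19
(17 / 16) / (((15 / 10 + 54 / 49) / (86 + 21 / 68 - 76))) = 34349 / 8160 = 4.21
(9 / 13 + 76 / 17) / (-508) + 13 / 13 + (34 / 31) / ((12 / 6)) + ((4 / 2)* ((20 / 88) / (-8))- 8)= -499107747 / 76566776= -6.52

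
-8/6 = -4/3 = -1.33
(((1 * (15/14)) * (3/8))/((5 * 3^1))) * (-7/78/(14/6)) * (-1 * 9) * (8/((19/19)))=27/364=0.07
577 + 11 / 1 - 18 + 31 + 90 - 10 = 681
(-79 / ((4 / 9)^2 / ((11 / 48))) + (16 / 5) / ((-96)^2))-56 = -1700951 / 11520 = -147.65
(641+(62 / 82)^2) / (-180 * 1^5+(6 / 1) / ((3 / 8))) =-539241 / 137842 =-3.91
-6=-6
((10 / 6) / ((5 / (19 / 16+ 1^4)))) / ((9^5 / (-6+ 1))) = -175 / 2834352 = -0.00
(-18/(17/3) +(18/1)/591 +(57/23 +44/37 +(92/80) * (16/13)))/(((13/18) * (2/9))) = 29062472193/2408249155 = 12.07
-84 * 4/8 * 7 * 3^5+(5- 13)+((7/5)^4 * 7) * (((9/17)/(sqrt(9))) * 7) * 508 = -579859174/10625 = -54574.98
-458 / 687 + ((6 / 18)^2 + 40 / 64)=5 / 72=0.07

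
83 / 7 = 11.86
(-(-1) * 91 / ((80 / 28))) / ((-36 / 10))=-637 / 72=-8.85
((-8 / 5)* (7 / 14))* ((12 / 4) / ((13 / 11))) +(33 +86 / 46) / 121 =-315226 / 180895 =-1.74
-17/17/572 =-1/572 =-0.00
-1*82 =-82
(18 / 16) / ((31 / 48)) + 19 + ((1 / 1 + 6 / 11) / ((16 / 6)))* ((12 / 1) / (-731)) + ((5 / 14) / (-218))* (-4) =464049867 / 22375738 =20.74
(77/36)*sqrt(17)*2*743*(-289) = -16533979*sqrt(17)/18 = -3787296.77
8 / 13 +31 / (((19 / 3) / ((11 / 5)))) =14059 / 1235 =11.38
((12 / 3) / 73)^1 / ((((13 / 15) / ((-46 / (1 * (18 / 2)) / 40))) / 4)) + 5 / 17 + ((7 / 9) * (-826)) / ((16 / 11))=-512741429 / 1161576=-441.42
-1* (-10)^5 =100000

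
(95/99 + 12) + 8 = 2075/99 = 20.96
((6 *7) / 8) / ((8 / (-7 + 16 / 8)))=-105 / 32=-3.28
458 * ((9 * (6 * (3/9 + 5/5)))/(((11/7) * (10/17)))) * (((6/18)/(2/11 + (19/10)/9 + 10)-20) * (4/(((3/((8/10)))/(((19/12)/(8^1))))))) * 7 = -119140717976/113179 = -1052675.13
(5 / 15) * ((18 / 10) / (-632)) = -3 / 3160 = -0.00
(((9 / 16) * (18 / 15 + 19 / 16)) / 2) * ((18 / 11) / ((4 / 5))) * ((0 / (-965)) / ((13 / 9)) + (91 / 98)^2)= 2614599 / 2207744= 1.18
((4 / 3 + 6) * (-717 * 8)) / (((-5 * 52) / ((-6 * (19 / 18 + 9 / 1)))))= -1903396 / 195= -9761.01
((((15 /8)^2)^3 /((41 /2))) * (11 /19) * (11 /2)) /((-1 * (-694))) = 1378265625 /141721862144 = 0.01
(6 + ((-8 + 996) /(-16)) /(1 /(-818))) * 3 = 303105 /2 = 151552.50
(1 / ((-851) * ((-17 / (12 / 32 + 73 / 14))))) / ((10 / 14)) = 313 / 578680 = 0.00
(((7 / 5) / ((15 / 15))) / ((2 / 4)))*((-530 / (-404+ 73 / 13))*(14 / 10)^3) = 6617156 / 647375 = 10.22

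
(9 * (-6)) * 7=-378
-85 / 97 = -0.88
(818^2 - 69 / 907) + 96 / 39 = 7889669211 / 11791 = 669126.39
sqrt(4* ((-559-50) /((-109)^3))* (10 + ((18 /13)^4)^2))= 0.21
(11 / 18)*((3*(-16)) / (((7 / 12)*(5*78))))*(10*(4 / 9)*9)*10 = -14080 / 273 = -51.58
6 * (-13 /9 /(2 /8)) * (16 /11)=-1664 /33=-50.42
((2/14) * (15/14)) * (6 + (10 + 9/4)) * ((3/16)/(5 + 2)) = 3285/43904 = 0.07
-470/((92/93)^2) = -2032515/4232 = -480.27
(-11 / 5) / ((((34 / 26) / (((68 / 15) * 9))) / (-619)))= 42488.16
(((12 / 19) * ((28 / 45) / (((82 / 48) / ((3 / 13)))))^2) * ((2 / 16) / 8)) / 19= 9408 / 2563903225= 0.00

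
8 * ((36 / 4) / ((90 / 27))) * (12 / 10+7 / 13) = 12204 / 325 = 37.55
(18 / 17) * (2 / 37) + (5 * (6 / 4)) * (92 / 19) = 434694 / 11951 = 36.37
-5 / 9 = -0.56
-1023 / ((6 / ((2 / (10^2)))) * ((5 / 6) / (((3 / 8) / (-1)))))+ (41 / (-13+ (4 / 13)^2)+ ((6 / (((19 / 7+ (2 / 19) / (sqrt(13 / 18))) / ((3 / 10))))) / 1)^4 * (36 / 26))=-243945208933923081638834536754507 / 178182629355764339546071631250000 - 49461826206029194182253392 * sqrt(26) / 5106104692680087676125390625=-1.42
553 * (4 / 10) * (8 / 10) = 4424 / 25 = 176.96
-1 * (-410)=410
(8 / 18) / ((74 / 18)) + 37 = 1373 / 37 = 37.11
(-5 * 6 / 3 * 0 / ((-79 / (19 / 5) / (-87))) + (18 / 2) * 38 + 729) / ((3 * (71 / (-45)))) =-16065 / 71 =-226.27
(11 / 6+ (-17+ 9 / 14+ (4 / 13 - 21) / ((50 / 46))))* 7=-234.93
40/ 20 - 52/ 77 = 102/ 77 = 1.32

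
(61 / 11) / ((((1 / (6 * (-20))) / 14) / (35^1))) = -3586800 / 11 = -326072.73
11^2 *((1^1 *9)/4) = 1089/4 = 272.25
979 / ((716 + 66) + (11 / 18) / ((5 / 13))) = 88110 / 70523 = 1.25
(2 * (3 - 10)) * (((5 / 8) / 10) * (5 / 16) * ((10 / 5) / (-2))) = 35 / 128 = 0.27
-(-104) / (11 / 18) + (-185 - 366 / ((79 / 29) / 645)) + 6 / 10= -376593428 / 4345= -86672.83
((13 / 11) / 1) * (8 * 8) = 832 / 11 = 75.64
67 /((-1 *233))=-67 /233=-0.29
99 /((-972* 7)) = -11 /756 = -0.01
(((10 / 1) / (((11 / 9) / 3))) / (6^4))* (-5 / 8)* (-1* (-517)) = -1175 / 192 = -6.12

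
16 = 16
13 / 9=1.44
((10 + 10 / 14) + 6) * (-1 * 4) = -468 / 7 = -66.86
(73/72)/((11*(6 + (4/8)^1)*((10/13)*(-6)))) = -73/23760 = -0.00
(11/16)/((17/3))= 33/272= 0.12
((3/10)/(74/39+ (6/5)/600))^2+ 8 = 11009322668/1371887521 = 8.02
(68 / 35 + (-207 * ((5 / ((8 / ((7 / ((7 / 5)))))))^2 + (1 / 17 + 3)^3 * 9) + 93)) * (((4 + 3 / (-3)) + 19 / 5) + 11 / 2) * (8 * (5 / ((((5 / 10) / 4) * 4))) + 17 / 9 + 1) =-56323935.86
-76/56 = -19/14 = -1.36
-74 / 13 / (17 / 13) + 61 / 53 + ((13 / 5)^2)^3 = 4303876784 / 14078125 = 305.71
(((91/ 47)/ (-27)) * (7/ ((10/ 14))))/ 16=-0.04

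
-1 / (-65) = 1 / 65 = 0.02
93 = 93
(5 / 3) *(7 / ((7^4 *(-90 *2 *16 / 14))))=-1 / 42336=-0.00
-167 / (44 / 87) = -14529 / 44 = -330.20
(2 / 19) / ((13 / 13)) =2 / 19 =0.11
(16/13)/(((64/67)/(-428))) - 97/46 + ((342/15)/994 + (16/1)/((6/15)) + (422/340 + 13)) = -1261372585/2526251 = -499.31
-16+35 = 19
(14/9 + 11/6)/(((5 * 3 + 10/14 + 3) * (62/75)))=10675/48732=0.22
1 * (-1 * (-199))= 199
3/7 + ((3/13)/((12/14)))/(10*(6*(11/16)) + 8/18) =59421/136591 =0.44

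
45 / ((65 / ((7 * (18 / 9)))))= 126 / 13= 9.69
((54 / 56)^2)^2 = 531441 / 614656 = 0.86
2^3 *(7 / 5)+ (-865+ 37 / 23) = -98002 / 115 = -852.19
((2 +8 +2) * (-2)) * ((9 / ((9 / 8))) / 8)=-24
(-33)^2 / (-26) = -1089 / 26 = -41.88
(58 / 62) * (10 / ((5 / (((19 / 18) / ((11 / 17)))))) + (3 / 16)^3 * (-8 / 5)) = 23902003 / 7856640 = 3.04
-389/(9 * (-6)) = 389/54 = 7.20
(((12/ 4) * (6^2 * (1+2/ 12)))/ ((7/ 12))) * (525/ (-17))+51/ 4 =-452733/ 68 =-6657.84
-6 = -6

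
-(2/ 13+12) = -158/ 13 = -12.15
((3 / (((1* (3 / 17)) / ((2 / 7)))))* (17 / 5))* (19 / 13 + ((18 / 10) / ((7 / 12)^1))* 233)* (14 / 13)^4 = 148541866144 / 9282325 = 16002.66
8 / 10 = 4 / 5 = 0.80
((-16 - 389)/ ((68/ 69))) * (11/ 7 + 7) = -419175/ 119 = -3522.48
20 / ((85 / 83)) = 332 / 17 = 19.53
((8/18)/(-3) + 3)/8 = 77/216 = 0.36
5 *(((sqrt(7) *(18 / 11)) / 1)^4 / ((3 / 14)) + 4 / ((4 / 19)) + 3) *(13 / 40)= 158122991 / 58564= 2700.00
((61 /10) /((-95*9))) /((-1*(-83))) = -61 /709650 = -0.00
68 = 68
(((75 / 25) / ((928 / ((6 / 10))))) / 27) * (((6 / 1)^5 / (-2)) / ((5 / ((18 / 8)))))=-729 / 5800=-0.13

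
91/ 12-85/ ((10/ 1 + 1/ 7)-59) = 6377/ 684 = 9.32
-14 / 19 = -0.74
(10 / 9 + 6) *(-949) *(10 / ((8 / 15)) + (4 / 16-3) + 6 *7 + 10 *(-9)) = 1943552 / 9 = 215950.22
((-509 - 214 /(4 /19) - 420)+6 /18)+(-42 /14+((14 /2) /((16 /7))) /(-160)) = -14962067 /7680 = -1948.19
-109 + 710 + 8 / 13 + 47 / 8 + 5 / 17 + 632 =1239.78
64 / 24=8 / 3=2.67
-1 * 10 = -10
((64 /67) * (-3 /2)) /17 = -0.08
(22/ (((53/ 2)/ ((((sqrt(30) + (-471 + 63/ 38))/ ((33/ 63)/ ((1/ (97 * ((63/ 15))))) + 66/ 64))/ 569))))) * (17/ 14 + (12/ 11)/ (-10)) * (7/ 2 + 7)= -728524080/ 19658473747 + 81696 * sqrt(30)/ 1034656513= -0.04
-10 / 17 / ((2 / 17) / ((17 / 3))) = -85 / 3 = -28.33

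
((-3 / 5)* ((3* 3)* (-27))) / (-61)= -729 / 305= -2.39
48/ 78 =8/ 13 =0.62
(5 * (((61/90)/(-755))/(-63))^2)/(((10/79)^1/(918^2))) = 0.01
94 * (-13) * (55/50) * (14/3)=-94094/15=-6272.93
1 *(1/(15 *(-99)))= -1/1485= -0.00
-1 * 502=-502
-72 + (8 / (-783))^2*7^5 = -43066760 / 613089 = -70.25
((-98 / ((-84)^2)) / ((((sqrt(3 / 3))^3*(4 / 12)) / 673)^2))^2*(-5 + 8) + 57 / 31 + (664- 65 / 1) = 19078456342877 / 1984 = 9616157430.89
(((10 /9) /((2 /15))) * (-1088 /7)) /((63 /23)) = -625600 /1323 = -472.86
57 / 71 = 0.80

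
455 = 455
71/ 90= 0.79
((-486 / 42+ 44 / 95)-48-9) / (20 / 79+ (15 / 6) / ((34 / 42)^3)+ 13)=-35158096168 / 9274034805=-3.79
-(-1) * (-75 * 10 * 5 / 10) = -375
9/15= 3/5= 0.60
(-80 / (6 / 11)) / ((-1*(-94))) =-220 / 141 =-1.56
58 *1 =58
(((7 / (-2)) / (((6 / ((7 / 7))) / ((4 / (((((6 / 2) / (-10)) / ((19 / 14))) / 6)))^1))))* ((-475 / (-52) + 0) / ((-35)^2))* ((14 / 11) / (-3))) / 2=-1805 / 18018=-0.10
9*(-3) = -27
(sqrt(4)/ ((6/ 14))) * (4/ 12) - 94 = -832/ 9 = -92.44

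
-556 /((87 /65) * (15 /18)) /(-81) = 14456 /2349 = 6.15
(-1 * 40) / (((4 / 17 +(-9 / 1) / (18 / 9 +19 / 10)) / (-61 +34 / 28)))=-1849770 / 1603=-1153.94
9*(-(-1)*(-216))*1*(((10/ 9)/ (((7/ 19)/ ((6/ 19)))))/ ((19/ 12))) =-155520/ 133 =-1169.32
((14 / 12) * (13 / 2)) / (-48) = -91 / 576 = -0.16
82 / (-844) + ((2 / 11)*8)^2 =103071 / 51062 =2.02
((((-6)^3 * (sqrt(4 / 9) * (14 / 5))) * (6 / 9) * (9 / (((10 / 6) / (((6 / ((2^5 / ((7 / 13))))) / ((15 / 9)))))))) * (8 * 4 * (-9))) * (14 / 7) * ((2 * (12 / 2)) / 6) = 164602368 / 1625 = 101293.76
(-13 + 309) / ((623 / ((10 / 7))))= 2960 / 4361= 0.68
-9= -9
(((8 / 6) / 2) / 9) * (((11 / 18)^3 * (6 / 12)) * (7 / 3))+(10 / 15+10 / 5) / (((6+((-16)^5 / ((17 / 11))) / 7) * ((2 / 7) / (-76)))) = 73666839911 / 2724195381912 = 0.03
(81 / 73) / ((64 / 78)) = 3159 / 2336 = 1.35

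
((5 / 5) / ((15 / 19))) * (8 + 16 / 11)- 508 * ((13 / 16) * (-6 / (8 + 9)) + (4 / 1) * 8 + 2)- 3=-96028321 / 5610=-17117.35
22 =22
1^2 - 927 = -926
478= 478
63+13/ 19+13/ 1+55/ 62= 91379/ 1178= 77.57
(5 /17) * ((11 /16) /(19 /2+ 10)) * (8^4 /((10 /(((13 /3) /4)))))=704 /153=4.60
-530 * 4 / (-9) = 2120 / 9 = 235.56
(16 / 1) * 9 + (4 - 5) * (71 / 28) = 3961 / 28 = 141.46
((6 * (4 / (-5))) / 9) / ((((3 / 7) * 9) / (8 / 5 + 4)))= -1568 / 2025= -0.77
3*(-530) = -1590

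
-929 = -929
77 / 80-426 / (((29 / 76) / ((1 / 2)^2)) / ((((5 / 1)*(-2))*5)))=13956.13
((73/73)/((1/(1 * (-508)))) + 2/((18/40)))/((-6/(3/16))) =1133/72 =15.74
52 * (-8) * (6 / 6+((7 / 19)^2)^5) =-416.02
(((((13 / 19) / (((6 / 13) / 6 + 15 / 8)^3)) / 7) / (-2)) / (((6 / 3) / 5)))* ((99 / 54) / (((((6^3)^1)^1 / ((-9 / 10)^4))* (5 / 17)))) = -432613467 / 1390752238750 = -0.00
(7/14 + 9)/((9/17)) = 323/18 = 17.94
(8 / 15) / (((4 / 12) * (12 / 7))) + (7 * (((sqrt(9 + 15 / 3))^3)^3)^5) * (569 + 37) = 260286394117520917059098100000.00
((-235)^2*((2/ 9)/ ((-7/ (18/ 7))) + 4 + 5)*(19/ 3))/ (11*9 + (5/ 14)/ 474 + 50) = 144896483300/ 6921383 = 20934.61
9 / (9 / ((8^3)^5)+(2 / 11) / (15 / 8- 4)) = -59215298225504256 / 562949953419629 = -105.19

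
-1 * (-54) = 54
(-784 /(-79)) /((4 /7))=1372 /79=17.37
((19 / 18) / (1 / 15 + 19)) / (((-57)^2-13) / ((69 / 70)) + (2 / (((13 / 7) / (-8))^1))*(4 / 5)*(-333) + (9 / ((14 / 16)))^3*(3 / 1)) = 3747275 / 598534330592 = 0.00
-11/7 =-1.57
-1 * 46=-46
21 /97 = 0.22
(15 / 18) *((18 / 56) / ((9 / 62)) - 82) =-5585 / 84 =-66.49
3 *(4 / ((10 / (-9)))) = -54 / 5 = -10.80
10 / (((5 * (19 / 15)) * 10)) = 3 / 19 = 0.16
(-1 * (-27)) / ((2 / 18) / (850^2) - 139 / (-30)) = 175567500 / 30128251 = 5.83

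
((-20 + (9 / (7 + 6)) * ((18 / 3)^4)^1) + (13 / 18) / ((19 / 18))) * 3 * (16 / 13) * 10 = 104085600 / 3211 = 32415.32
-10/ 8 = -5/ 4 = -1.25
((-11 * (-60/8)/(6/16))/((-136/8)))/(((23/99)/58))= -1263240/391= -3230.79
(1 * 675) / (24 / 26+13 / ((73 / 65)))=640575 / 11861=54.01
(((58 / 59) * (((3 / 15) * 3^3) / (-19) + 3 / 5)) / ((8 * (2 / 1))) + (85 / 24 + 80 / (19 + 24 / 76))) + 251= 2554371017 / 9873768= 258.70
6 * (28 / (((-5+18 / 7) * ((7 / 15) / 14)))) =-35280 / 17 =-2075.29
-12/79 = -0.15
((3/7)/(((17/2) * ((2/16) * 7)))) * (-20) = -960/833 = -1.15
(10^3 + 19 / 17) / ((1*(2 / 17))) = 17019 / 2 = 8509.50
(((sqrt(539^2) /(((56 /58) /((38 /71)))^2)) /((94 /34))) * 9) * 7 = 3576723381 /947708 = 3774.08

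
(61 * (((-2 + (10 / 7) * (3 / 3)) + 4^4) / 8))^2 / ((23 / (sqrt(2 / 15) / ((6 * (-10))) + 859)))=141670979.26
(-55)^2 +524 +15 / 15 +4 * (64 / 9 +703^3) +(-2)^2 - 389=12507470113 / 9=1389718901.44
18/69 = 6/23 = 0.26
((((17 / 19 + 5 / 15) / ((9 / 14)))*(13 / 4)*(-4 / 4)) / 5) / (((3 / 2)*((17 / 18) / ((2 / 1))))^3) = -326144 / 93347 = -3.49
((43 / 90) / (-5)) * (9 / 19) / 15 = -43 / 14250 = -0.00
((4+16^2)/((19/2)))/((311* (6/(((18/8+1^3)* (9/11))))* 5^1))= 507/64999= 0.01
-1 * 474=-474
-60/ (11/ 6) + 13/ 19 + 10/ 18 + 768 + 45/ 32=44416805/ 60192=737.92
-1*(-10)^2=-100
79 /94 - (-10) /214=8923 /10058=0.89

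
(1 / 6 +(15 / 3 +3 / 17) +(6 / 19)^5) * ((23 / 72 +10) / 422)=0.13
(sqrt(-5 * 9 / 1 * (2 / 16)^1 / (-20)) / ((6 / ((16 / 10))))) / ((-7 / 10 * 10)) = -sqrt(2) / 70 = -0.02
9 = 9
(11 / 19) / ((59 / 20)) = 0.20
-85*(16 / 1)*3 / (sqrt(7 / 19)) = -4080*sqrt(133) / 7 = -6721.84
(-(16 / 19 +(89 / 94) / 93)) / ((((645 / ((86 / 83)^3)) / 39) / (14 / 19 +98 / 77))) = -381107981072 / 3308214919889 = -0.12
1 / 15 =0.07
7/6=1.17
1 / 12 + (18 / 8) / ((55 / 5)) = 19 / 66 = 0.29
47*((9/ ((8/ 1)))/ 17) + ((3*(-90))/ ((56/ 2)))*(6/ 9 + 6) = -58239/ 952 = -61.18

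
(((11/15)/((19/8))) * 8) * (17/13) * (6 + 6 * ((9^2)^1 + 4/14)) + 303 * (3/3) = 16406571/8645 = 1897.81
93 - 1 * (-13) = 106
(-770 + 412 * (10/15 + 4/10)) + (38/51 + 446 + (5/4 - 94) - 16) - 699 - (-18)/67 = -15747121/22780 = -691.27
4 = 4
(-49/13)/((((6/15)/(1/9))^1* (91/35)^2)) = -6125/39546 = -0.15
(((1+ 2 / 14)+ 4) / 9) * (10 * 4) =160 / 7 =22.86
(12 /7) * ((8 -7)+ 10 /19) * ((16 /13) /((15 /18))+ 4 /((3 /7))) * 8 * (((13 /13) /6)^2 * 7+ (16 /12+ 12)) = 3061.12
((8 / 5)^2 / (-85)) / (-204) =16 / 108375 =0.00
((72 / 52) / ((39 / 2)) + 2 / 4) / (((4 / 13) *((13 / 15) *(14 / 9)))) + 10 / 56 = 4205 / 2704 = 1.56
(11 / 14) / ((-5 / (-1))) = 0.16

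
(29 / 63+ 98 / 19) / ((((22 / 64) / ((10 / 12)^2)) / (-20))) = -26900000 / 118503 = -227.00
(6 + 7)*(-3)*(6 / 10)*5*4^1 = -468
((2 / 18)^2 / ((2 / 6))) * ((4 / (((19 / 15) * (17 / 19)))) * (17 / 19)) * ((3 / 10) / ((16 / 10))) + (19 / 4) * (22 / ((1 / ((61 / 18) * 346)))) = 83811941 / 684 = 122532.08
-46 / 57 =-0.81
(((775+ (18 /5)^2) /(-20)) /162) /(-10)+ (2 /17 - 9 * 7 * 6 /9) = -576385117 /13770000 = -41.86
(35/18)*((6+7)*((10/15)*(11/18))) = 5005/486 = 10.30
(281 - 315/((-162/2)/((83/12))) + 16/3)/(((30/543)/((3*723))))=1475654809/120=12297123.41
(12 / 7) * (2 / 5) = 0.69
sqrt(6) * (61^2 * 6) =22326 * sqrt(6) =54687.31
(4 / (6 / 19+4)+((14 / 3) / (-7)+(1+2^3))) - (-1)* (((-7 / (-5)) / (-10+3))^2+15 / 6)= 72571 / 6150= 11.80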